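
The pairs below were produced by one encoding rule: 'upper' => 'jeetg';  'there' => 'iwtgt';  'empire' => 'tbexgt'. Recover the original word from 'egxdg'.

prior

Compare letters: u→j is +15, p→e is +15, p→e is +15 — a constant shift. This is a Caesar cipher with shift 15.
Decoding egxdg: e−15=p, g−15=r, x−15=i, d−15=o, g−15=r.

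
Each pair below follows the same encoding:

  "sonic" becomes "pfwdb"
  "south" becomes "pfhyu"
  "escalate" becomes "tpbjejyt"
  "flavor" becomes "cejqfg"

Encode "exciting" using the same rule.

tibdydwl

s(18)→p(15) and o(14)→f(5) fit y≡9x+9 (mod 26); the inverse of 9 mod 26 is 3. Treating letters as 0–25, the rule is x ↦ 9x + 9 (mod 26).
For exciting: e(4)→9·4+9≡19=t; x(23)→9·23+9≡8=i; c(2)→9·2+9≡1=b; i(8)→9·8+9≡3=d; t(19)→9·19+9≡24=y; i(8)→9·8+9≡3=d; n(13)→9·13+9≡22=w; g(6)→9·6+9≡11=l (all mod 26).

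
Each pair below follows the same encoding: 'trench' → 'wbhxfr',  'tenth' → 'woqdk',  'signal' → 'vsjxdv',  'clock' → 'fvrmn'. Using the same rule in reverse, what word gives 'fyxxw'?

count

It's a Vigenère-style cipher with numeric key [3,10]: position i shifts by key[i mod 2].
Decoding fyxxw: f−3=c, y−10=o, x−3=u, x−10=n, w−3=t.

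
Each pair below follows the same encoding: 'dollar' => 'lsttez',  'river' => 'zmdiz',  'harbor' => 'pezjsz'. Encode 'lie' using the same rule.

The shift depends on letter class: consonant d→l is +8, but vowel o→s is +4. Vowels shift forward by 4 and consonants shift forward by 8.
On lie: l(cons)+8=t, i(vowel)+4=m, e(vowel)+4=i.

tmi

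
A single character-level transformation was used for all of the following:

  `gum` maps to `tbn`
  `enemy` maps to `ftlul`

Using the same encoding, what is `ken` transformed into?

The output letters match the input read backwards, each shifted +7: gum reversed is mug. The word is reversed, then every letter is shifted forward by 7.
On ken: reverse → nek; then shift: n+7=u, e+7=l, k+7=r.

ulr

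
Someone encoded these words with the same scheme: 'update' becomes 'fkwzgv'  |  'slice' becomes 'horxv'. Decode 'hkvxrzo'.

special

Each pair mirrors across the alphabet (u↔f, p↔k, d↔w): positions sum to 25. This is the alphabet-reversal cipher (Atbash): a becomes z, b becomes y, etc.
Reversing it on hkvxrzo: h↔s, k↔p, v↔e, x↔c, r↔i, z↔a, o↔l.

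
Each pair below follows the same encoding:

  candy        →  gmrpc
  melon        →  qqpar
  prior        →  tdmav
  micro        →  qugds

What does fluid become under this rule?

jxyuh

Shifts by position in candy: pos 0: c→g (+4), pos 1: a→m (+12), pos 2: n→r (+4), pos 3: d→p (+12) — repeating every 2. A repeating key of period 2 is used — shifts +4, +12 over and over.
For fluid: f+4=j, l+12=x, u+4=y, i+12=u, d+4=h.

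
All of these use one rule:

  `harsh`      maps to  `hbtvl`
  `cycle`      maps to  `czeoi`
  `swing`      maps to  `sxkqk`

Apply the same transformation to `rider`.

rjfhv

In harsh: h→h is +0, a→b is +1, r→t is +2, s→v is +3 — the shift increases by 1 each position. Letter i (0-indexed) is shifted by i+0, so successive shifts are 0, 1, 2, ….
On rider: r+0=r, i+1=j, d+2=f, e+3=h, r+4=v.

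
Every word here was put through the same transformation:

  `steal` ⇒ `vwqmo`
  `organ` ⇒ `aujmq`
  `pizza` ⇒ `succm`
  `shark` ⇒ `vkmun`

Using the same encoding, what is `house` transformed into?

kagvq

Vowels shift forward by 12 and consonants shift forward by 3.
On house: h(cons)+3=k, o(vowel)+12=a, u(vowel)+12=g, s(cons)+3=v, e(vowel)+12=q.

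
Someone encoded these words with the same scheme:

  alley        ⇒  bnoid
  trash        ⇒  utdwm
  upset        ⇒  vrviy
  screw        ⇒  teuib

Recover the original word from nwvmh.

Each letter shifts forward by (position + 1), i.e. 1, 2, 3, … — the shift grows by one for each successive letter.
Undoing it on nwvmh: n−1=m, w−2=u, v−3=s, m−4=i, h−5=c.

music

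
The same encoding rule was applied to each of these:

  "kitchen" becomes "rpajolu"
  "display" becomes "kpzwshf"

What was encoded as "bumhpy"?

It's a constant shift of +7 (ROT7).
Reversing it on bumhpy: b−7=u, u−7=n, m−7=f, h−7=a, p−7=i, y−7=r.

unfair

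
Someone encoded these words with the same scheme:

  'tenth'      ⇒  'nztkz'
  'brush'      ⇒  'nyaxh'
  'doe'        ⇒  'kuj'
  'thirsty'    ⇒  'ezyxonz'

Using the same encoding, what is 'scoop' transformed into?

Read the word backwards and shift each letter +6.
For scoop: reverse → poocs; then shift: p+6=v, o+6=u, o+6=u, c+6=i, s+6=y.

vuuiy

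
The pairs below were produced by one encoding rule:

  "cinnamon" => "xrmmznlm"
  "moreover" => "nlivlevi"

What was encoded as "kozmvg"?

planet

Letters are reflected about the middle of the alphabet (position → 25−position): Atbash.
Undoing it on kozmvg: k↔p, o↔l, z↔a, m↔n, v↔e, g↔t.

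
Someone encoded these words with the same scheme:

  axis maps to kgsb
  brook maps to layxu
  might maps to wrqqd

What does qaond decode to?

greet

Shifts by position in axis: pos 0: a→k (+10), pos 1: x→g (+9), pos 2: i→s (+10), pos 3: s→b (+9) — repeating every 2. It's a Vigenère-style cipher with numeric key [10,9]: position i shifts by key[i mod 2].
Undoing it on qaond: q−10=g, a−9=r, o−10=e, n−9=e, d−10=t.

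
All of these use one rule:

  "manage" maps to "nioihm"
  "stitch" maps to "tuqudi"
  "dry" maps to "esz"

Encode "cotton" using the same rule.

dwuuwo

The shift depends on letter class: consonant m→n is +1, but vowel a→i is +8. Two shifts are in play — +8 for a/e/i/o/u, +1 for every other letter.
On cotton: c(cons)+1=d, o(vowel)+8=w, t(cons)+1=u, t(cons)+1=u, o(vowel)+8=w, n(cons)+1=o.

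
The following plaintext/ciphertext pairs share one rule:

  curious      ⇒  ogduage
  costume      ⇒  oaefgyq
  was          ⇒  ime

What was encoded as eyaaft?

smooth

Compare letters: c→o is +12, u→g is +12, r→d is +12 — a constant shift. This is a Caesar cipher with shift 12.
Decoding eyaaft: e−12=s, y−12=m, a−12=o, a−12=o, f−12=t, t−12=h.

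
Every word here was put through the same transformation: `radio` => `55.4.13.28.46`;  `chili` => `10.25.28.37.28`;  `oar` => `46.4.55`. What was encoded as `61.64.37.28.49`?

r(#18)→55 and a(#1)→4: differences scale by 3, so n = 3·pos + 1. With a=1..z=26, the number is 3·pos + 1.
Reversing it on 61.64.37.28.49: 61→(61−1)÷3=20=t, 64→(64−1)÷3=21=u, 37→(37−1)÷3=12=l, 28→(28−1)÷3=9=i, 49→(49−1)÷3=16=p.

tulip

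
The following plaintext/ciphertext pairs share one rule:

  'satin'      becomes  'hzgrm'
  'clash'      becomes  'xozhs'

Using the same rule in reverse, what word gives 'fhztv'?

usage

Each pair mirrors across the alphabet (s↔h, a↔z, t↔g): positions sum to 25. Letters are reflected about the middle of the alphabet (position → 25−position): Atbash.
Reversing it on fhztv: f↔u, h↔s, z↔a, t↔g, v↔e.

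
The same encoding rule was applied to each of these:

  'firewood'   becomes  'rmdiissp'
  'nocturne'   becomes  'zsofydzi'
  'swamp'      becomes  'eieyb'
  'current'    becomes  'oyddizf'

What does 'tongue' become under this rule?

fszsyi

The shift depends on letter class: consonant f→r is +12, but vowel i→m is +4. Vowels shift forward by 4 and consonants shift forward by 12.
Applying it to tongue: t(cons)+12=f, o(vowel)+4=s, n(cons)+12=z, g(cons)+12=s, u(vowel)+4=y, e(vowel)+4=i.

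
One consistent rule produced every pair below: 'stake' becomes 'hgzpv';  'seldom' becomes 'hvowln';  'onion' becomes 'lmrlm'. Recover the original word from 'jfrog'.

quilt

Each pair mirrors across the alphabet (s↔h, t↔g, a↔z): positions sum to 25. Letters are reflected about the middle of the alphabet (position → 25−position): Atbash.
Decoding jfrog: j↔q, f↔u, r↔i, o↔l, g↔t.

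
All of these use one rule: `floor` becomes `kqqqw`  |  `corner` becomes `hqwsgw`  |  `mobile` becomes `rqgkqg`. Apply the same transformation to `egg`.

The shift depends on letter class: consonant f→k is +5, but vowel o→q is +2. Vowels shift forward by 2 and consonants shift forward by 5.
On egg: e(vowel)+2=g, g(cons)+5=l, g(cons)+5=l.

gll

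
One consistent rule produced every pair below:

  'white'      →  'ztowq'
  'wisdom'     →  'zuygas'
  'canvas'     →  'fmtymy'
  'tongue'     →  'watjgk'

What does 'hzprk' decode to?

Shifts by position in white: pos 0: w→z (+3), pos 1: h→t (+12), pos 2: i→o (+6), pos 3: t→w (+3), pos 4: e→q (+12) — repeating every 3. A repeating key of period 3 is used — shifts +3, +12, +6 over and over.
Decoding hzprk: h−3=e, z−12=n, p−6=j, r−3=o, k−12=y.

enjoy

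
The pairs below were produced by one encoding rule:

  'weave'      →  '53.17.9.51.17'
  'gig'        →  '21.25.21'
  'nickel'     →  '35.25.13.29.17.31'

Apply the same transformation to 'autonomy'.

9.49.47.37.35.37.33.57

Each letter becomes 2×(its alphabet position, a=1..z=26) + 7.
Applying it to autonomy: a=1→9, u=21→49, t=20→47, o=15→37, n=14→35, o=15→37, m=13→33, y=25→57.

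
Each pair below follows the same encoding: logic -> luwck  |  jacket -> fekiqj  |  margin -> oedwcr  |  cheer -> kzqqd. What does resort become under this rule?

dqgudj

l(11)→l(11) and o(14)→u(20) fit y≡3x+4 (mod 26); the inverse of 3 mod 26 is 9. This is an affine cipher: with a=0,…,z=25, each position x becomes (3x+4) mod 26.
For resort: r(17)→3·17+4≡3=d; e(4)→3·4+4≡16=q; s(18)→3·18+4≡6=g; o(14)→3·14+4≡20=u; r(17)→3·17+4≡3=d; t(19)→3·19+4≡9=j (all mod 26).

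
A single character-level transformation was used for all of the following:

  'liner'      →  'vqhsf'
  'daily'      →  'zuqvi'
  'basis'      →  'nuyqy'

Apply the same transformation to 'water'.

wursf

Treating letters as 0–25, the rule is x ↦ 19x + 20 (mod 26).
On water: w(22)→19·22+20≡22=w; a(0)→19·0+20≡20=u; t(19)→19·19+20≡17=r; e(4)→19·4+20≡18=s; r(17)→19·17+20≡5=f (all mod 26).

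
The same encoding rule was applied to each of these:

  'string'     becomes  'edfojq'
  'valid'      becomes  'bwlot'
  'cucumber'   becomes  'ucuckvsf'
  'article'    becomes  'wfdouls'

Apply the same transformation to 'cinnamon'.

Each letter's alphabet position (a=0..z=25) is mapped through 25·x+22 mod 26 — an affine cipher.
Applying it to cinnamon: c(2)→25·2+22≡20=u; i(8)→25·8+22≡14=o; n(13)→25·13+22≡9=j; n(13)→25·13+22≡9=j; a(0)→25·0+22≡22=w; m(12)→25·12+22≡10=k; o(14)→25·14+22≡8=i; n(13)→25·13+22≡9=j (all mod 26).

uojjwkij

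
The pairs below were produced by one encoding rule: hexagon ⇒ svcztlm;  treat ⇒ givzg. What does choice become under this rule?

xslrxv

Each pair mirrors across the alphabet (h↔s, e↔v, x↔c): positions sum to 25. Each letter is replaced by its mirror in the alphabet: a↔z, b↔y, c↔x, and so on (the Atbash cipher).
For choice: c↔x, h↔s, o↔l, i↔r, c↔x, e↔v.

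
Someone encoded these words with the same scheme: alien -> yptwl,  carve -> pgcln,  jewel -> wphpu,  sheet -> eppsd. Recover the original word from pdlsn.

The word is reversed, then every letter is shifted forward by 11.
Decoding pdlsn: shift back: p−11=e, d−11=s, l−11=a, s−11=h, n−11=c → esahc; then reverse → chase.

chase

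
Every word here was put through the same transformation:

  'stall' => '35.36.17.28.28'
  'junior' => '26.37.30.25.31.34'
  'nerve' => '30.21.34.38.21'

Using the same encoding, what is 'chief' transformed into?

19.24.25.21.22

s is letter #19 and maps to 35: an offset of 16. Letters become their 1-based position plus 16 (so a→17, b→18, …).
Applying it to chief: c=3→19, h=8→24, i=9→25, e=5→21, f=6→22.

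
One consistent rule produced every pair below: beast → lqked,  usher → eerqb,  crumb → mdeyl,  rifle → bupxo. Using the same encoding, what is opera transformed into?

ybodk

Shifts by position in beast: pos 0: b→l (+10), pos 1: e→q (+12), pos 2: a→k (+10), pos 3: s→e (+12) — repeating every 2. The shifts repeat in a cycle of length 2: positions 0,1,… shift by +10, +12, then the pattern repeats.
On opera: o+10=y, p+12=b, e+10=o, r+12=d, a+10=k.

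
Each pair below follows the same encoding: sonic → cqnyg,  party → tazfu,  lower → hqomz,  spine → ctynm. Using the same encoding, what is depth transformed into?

jmtfv

s(18)→c(2) and o(14)→q(16) fit y≡3x+0 (mod 26); the inverse of 3 mod 26 is 9. Each letter's alphabet position (a=0..z=25) is mapped through 3·x+0 mod 26 — an affine cipher.
Applying it to depth: d(3)→3·3+0≡9=j; e(4)→3·4+0≡12=m; p(15)→3·15+0≡19=t; t(19)→3·19+0≡5=f; h(7)→3·7+0≡21=v (all mod 26).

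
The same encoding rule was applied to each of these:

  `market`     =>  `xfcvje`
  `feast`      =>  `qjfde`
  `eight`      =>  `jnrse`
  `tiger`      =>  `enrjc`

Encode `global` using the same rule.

The shift depends on letter class: consonant m→x is +11, but vowel a→f is +5. Vowels shift forward by 5 and consonants shift forward by 11.
For global: g(cons)+11=r, l(cons)+11=w, o(vowel)+5=t, b(cons)+11=m, a(vowel)+5=f, l(cons)+11=w.

rwtmfw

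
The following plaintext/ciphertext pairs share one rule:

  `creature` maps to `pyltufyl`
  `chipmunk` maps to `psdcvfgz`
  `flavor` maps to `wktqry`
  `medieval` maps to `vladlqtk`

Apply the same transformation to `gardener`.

htyalgly

c(2)→p(15) and r(17)→y(24) fit y≡11x+19 (mod 26); the inverse of 11 mod 26 is 19. Treating letters as 0–25, the rule is x ↦ 11x + 19 (mod 26).
Applying it to gardener: g(6)→11·6+19≡7=h; a(0)→11·0+19≡19=t; r(17)→11·17+19≡24=y; d(3)→11·3+19≡0=a; e(4)→11·4+19≡11=l; n(13)→11·13+19≡6=g; e(4)→11·4+19≡11=l; r(17)→11·17+19≡24=y (all mod 26).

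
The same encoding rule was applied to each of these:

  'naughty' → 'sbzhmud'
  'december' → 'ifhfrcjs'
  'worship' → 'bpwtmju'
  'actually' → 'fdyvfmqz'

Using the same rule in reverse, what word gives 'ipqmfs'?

Shifts by position in naughty: pos 0: n→s (+5), pos 1: a→b (+1), pos 2: u→z (+5), pos 3: g→h (+1) — repeating every 2. The shifts repeat in a cycle of length 2: positions 0,1,… shift by +5, +1, then the pattern repeats.
Decoding ipqmfs: i−5=d, p−1=o, q−5=l, m−1=l, f−5=a, s−1=r.

dollar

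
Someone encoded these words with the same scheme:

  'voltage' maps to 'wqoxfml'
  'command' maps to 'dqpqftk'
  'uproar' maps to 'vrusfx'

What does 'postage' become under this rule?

The shift increases by 1 at each position, starting from +1: 1, 2, 3, ….
For postage: p+1=q, o+2=q, s+3=v, t+4=x, a+5=f, g+6=m, e+7=l.

qqvxfml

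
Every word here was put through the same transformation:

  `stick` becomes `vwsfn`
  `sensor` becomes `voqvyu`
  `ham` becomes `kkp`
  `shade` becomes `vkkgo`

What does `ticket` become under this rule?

wsfnow

Vowels shift forward by 10 and consonants shift forward by 3.
For ticket: t(cons)+3=w, i(vowel)+10=s, c(cons)+3=f, k(cons)+3=n, e(vowel)+10=o, t(cons)+3=w.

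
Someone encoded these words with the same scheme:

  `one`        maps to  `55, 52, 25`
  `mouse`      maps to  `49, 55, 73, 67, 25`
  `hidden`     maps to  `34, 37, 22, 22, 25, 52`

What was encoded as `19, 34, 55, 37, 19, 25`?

choice

o(#15)→55 and n(#14)→52: differences scale by 3, so n = 3·pos + 10. The formula is n = 3×(alphabet index, a=1) + 10.
Decoding 19, 34, 55, 37, 19, 25: 19→(19−10)÷3=3=c, 34→(34−10)÷3=8=h, 55→(55−10)÷3=15=o, 37→(37−10)÷3=9=i, 19→(19−10)÷3=3=c, 25→(25−10)÷3=5=e.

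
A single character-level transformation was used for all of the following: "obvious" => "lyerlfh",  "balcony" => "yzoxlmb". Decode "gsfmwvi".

thunder

Each pair mirrors across the alphabet (o↔l, b↔y, v↔e): positions sum to 25. Letters are reflected about the middle of the alphabet (position → 25−position): Atbash.
Reversing it on gsfmwvi: g↔t, s↔h, f↔u, m↔n, w↔d, v↔e, i↔r.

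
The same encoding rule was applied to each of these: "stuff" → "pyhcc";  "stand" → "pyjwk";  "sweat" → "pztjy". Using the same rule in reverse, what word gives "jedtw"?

alien

s(18)→p(15) and t(19)→y(24) fit y≡9x+9 (mod 26); the inverse of 9 mod 26 is 3. Each letter's alphabet position (a=0..z=25) is mapped through 9·x+9 mod 26 — an affine cipher.
Reversing it on jedtw: j(9)→3·(9−9)≡0=a; e(4)→3·(4−9)≡11=l; d(3)→3·(3−9)≡8=i; t(19)→3·(19−9)≡4=e; w(22)→3·(22−9)≡13=n (all mod 26).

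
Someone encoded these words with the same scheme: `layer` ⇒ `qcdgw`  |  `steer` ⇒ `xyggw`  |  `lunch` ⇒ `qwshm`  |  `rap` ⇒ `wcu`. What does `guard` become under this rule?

Vowels shift forward by 2 and consonants shift forward by 5.
Applying it to guard: g(cons)+5=l, u(vowel)+2=w, a(vowel)+2=c, r(cons)+5=w, d(cons)+5=i.

lwcwi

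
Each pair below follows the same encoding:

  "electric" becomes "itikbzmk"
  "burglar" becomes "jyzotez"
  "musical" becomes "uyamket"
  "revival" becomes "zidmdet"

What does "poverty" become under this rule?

The shift depends on letter class: consonant l→t is +8, but vowel e→i is +4. Two shifts are in play — +4 for a/e/i/o/u, +8 for every other letter.
On poverty: p(cons)+8=x, o(vowel)+4=s, v(cons)+8=d, e(vowel)+4=i, r(cons)+8=z, t(cons)+8=b, y(cons)+8=g.

xsdizbg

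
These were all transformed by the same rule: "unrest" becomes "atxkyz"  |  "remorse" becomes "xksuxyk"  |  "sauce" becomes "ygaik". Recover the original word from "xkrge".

Compare letters: u→a is +6, n→t is +6, r→x is +6 — a constant shift. Each letter is shifted forward by 6 in the alphabet (a Caesar shift of +6).
Reversing it on xkrge: x−6=r, k−6=e, r−6=l, g−6=a, e−6=y.

relay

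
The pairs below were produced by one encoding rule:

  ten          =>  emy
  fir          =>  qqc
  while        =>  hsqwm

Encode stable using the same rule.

The shift depends on letter class: consonant t→e is +11, but vowel e→m is +8. Vowels shift forward by 8 and consonants shift forward by 11.
For stable: s(cons)+11=d, t(cons)+11=e, a(vowel)+8=i, b(cons)+11=m, l(cons)+11=w, e(vowel)+8=m.

deimwm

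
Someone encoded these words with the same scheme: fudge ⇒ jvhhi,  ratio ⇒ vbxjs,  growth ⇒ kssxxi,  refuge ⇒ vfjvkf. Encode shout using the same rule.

wisvx

Shifts by position in fudge: pos 0: f→j (+4), pos 1: u→v (+1), pos 2: d→h (+4), pos 3: g→h (+1) — repeating every 2. It's a Vigenère-style cipher with numeric key [4,1]: position i shifts by key[i mod 2].
For shout: s+4=w, h+1=i, o+4=s, u+1=v, t+4=x.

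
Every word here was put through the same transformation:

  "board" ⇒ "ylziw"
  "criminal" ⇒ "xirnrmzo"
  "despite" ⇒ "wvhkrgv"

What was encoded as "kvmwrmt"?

This is the alphabet-reversal cipher (Atbash): a becomes z, b becomes y, etc.
Undoing it on kvmwrmt: k↔p, v↔e, m↔n, w↔d, r↔i, m↔n, t↔g.

pending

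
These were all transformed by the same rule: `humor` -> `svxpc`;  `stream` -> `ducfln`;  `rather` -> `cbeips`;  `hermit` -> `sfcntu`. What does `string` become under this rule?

ducjyh

Shifts by position in humor: pos 0: h→s (+11), pos 1: u→v (+1), pos 2: m→x (+11), pos 3: o→p (+1) — repeating every 2. A repeating key of period 2 is used — shifts +11, +1 over and over.
Applying it to string: s+11=d, t+1=u, r+11=c, i+1=j, n+11=y, g+1=h.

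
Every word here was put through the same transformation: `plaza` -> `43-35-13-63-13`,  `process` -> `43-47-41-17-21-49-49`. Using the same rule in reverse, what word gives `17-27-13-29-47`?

chair

p(#16)→43 and l(#12)→35: differences scale by 2, so n = 2·pos + 11. The formula is n = 2×(alphabet index, a=1) + 11.
Reversing it on 17-27-13-29-47: 17→(17−11)÷2=3=c, 27→(27−11)÷2=8=h, 13→(13−11)÷2=1=a, 29→(29−11)÷2=9=i, 47→(47−11)÷2=18=r.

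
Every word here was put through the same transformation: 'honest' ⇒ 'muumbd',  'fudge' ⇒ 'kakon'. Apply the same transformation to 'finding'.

koulrxr

In honest: h→m is +5, o→u is +6, n→u is +7, e→m is +8 — the shift increases by 1 each position. The shift increases by 1 at each position, starting from +5: 5, 6, 7, ….
For finding: f+5=k, i+6=o, n+7=u, d+8=l, i+9=r, n+10=x, g+11=r.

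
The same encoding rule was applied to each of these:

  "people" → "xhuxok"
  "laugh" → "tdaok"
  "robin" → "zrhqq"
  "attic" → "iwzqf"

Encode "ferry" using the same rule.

nhxzb

Shifts by position in people: pos 0: p→x (+8), pos 1: e→h (+3), pos 2: o→u (+6), pos 3: p→x (+8), pos 4: l→o (+3), pos 5: e→k (+6) — repeating every 3. It's a Vigenère-style cipher with numeric key [8,3,6]: position i shifts by key[i mod 3].
For ferry: f+8=n, e+3=h, r+6=x, r+8=z, y+3=b.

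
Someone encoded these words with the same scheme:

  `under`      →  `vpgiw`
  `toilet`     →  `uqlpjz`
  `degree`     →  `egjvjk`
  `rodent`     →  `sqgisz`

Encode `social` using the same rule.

tqfmfr

The shift increases by 1 at each position, starting from +1: 1, 2, 3, ….
For social: s+1=t, o+2=q, c+3=f, i+4=m, a+5=f, l+6=r.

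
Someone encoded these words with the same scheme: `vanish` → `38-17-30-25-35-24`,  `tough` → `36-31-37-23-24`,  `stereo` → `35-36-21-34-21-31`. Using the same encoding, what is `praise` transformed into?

32-34-17-25-35-21

v is letter #22 and maps to 38: an offset of 16. The number is (letter's place in the alphabet, a=1) + 16.
For praise: p=16→32, r=18→34, a=1→17, i=9→25, s=19→35, e=5→21.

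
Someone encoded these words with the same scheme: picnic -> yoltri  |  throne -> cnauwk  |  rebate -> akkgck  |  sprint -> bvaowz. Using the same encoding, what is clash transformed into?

Shifts by position in picnic: pos 0: p→y (+9), pos 1: i→o (+6), pos 2: c→l (+9), pos 3: n→t (+6) — repeating every 2. The shifts repeat in a cycle of length 2: positions 0,1,… shift by +9, +6, then the pattern repeats.
On clash: c+9=l, l+6=r, a+9=j, s+6=y, h+9=q.

lrjyq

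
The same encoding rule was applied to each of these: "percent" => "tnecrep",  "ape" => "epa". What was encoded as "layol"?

The output letters match the input read backwards: percent reversed is tnecrep. The word is simply reversed.
Undoing it on layol: then reverse → loyal.

loyal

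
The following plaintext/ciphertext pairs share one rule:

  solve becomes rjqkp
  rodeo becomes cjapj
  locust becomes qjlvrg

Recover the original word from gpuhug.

s(18)→r(17) and o(14)→j(9) fit y≡15x+7 (mod 26); the inverse of 15 mod 26 is 7. Each letter's alphabet position (a=0..z=25) is mapped through 15·x+7 mod 26 — an affine cipher.
Reversing it on gpuhug: g(6)→7·(6−7)≡19=t; p(15)→7·(15−7)≡4=e; u(20)→7·(20−7)≡13=n; h(7)→7·(7−7)≡0=a; u(20)→7·(20−7)≡13=n; g(6)→7·(6−7)≡19=t (all mod 26).

tenant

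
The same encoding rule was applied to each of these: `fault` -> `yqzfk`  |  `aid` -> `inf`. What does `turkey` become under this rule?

Two steps: reverse the string, then apply a Caesar shift of +5.
On turkey: reverse → yekrut; then shift: y+5=d, e+5=j, k+5=p, r+5=w, u+5=z, t+5=y.

djpwzy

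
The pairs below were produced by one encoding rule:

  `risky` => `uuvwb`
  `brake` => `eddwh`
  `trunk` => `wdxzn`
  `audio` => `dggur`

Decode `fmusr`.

The shifts repeat in a cycle of length 2: positions 0,1,… shift by +3, +12, then the pattern repeats.
Decoding fmusr: f−3=c, m−12=a, u−3=r, s−12=g, r−3=o.

cargo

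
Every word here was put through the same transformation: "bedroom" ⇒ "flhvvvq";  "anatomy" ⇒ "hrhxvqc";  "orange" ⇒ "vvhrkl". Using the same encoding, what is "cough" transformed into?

gvbkl

The rule splits by letter class: vowels +7, consonants +4.
For cough: c(cons)+4=g, o(vowel)+7=v, u(vowel)+7=b, g(cons)+4=k, h(cons)+4=l.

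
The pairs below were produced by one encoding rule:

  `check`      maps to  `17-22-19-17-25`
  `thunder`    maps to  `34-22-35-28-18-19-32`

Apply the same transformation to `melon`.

c is letter #3 and maps to 17: an offset of 14. Letters become their 1-based position plus 14 (so a→15, b→16, …).
For melon: m=13→27, e=5→19, l=12→26, o=15→29, n=14→28.

27-19-26-29-28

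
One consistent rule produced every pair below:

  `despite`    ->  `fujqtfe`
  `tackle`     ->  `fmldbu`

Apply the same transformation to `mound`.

Read the word backwards and shift each letter +1.
For mound: reverse → dnuom; then shift: d+1=e, n+1=o, u+1=v, o+1=p, m+1=n.

eovpn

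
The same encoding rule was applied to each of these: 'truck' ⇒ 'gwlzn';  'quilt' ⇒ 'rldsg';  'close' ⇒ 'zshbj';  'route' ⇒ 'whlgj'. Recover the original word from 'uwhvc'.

t(19)→g(6) and r(17)→w(22) fit y≡5x+15 (mod 26); the inverse of 5 mod 26 is 21. Treating letters as 0–25, the rule is x ↦ 5x + 15 (mod 26).
Undoing it on uwhvc: u(20)→21·(20−15)≡1=b; w(22)→21·(22−15)≡17=r; h(7)→21·(7−15)≡14=o; v(21)→21·(21−15)≡22=w; c(2)→21·(2−15)≡13=n (all mod 26).

brown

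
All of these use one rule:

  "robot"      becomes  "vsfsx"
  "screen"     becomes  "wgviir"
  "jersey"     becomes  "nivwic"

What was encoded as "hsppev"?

dollar

Compare letters: r→v is +4, o→s is +4, b→f is +4 — a constant shift. This is a Caesar cipher with shift 4.
Undoing it on hsppev: h−4=d, s−4=o, p−4=l, p−4=l, e−4=a, v−4=r.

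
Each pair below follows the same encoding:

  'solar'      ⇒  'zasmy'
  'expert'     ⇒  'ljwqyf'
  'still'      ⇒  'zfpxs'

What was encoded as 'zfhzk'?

Shifts by position in solar: pos 0: s→z (+7), pos 1: o→a (+12), pos 2: l→s (+7), pos 3: a→m (+12) — repeating every 2. It's a Vigenère-style cipher with numeric key [7,12]: position i shifts by key[i mod 2].
Undoing it on zfhzk: z−7=s, f−12=t, h−7=a, z−12=n, k−7=d.

stand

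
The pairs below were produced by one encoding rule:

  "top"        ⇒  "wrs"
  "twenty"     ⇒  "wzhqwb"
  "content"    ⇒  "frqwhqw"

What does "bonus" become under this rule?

erqxv

Compare letters: t→w is +3, o→r is +3, p→s is +3 — a constant shift. This is a Caesar cipher with shift 3.
For bonus: b+3=e, o+3=r, n+3=q, u+3=x, s+3=v.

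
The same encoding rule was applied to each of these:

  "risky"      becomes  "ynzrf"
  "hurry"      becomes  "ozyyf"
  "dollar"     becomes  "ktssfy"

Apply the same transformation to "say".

The rule splits by letter class: vowels +5, consonants +7.
Applying it to say: s(cons)+7=z, a(vowel)+5=f, y(cons)+7=f.

zff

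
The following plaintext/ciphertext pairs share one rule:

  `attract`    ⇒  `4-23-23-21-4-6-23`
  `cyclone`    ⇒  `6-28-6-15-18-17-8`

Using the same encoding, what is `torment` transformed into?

23-18-21-16-8-17-23

The number is (letter's place in the alphabet, a=1) + 3.
For torment: t=20→23, o=15→18, r=18→21, m=13→16, e=5→8, n=14→17, t=20→23.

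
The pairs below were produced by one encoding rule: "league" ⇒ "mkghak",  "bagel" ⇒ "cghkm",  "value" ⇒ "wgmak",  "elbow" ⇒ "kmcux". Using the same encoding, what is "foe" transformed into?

guk

The shift depends on letter class: consonant l→m is +1, but vowel e→k is +6. Vowels shift forward by 6 and consonants shift forward by 1.
For foe: f(cons)+1=g, o(vowel)+6=u, e(vowel)+6=k.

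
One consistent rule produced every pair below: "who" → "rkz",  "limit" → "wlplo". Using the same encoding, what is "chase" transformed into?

hvdkf

The word is reversed, then every letter is shifted forward by 3.
On chase: reverse → esahc; then shift: e+3=h, s+3=v, a+3=d, h+3=k, c+3=f.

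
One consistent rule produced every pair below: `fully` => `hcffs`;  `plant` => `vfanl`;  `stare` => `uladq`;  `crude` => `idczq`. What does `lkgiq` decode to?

f(5)→h(7) and u(20)→c(2) fit y≡17x+0 (mod 26); the inverse of 17 mod 26 is 23. This is an affine cipher: with a=0,…,z=25, each position x becomes (17x+0) mod 26.
Reversing it on lkgiq: l(11)→23·(11−0)≡19=t; k(10)→23·(10−0)≡22=w; g(6)→23·(6−0)≡8=i; i(8)→23·(8−0)≡2=c; q(16)→23·(16−0)≡4=e (all mod 26).

twice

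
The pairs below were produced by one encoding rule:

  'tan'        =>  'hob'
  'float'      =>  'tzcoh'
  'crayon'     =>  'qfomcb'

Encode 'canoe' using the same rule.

Compare letters: t→h is +14, a→o is +14, n→b is +14 — a constant shift. This is a Caesar cipher with shift 14.
Applying it to canoe: c+14=q, a+14=o, n+14=b, o+14=c, e+14=s.

qobcs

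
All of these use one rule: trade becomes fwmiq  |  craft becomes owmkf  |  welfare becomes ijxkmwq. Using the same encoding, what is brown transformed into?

It's a Vigenère-style cipher with numeric key [12,5]: position i shifts by key[i mod 2].
For brown: b+12=n, r+5=w, o+12=a, w+5=b, n+12=z.

nwabz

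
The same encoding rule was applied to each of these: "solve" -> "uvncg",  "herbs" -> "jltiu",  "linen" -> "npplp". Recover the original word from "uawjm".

A repeating key of period 2 is used — shifts +2, +7 over and over.
Undoing it on uawjm: u−2=s, a−7=t, w−2=u, j−7=c, m−2=k.

stuck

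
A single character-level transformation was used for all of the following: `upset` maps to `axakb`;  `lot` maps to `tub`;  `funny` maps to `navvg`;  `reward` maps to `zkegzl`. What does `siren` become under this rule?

aozkv

The rule splits by letter class: vowels +6, consonants +8.
On siren: s(cons)+8=a, i(vowel)+6=o, r(cons)+8=z, e(vowel)+6=k, n(cons)+8=v.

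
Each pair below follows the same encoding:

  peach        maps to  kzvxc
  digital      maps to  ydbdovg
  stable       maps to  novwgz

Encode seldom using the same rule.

Compare letters: p→k is +21, e→z is +21, a→v is +21 — a constant shift. Every letter moves 21 places later in the alphabet, wrapping around z→a.
On seldom: s+21=n, e+21=z, l+21=g, d+21=y, o+21=j, m+21=h.

nzgyjh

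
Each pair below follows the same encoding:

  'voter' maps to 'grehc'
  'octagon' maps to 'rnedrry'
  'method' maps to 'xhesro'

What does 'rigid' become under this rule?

clrlo

The shift depends on letter class: consonant v→g is +11, but vowel o→r is +3. Two shifts are in play — +3 for a/e/i/o/u, +11 for every other letter.
On rigid: r(cons)+11=c, i(vowel)+3=l, g(cons)+11=r, i(vowel)+3=l, d(cons)+11=o.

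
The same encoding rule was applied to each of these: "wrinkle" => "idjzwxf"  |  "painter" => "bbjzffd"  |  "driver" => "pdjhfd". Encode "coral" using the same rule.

opdbx

Vowels shift forward by 1 and consonants shift forward by 12.
On coral: c(cons)+12=o, o(vowel)+1=p, r(cons)+12=d, a(vowel)+1=b, l(cons)+12=x.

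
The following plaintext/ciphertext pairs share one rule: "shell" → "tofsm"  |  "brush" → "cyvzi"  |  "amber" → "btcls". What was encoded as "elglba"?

Shifts by position in shell: pos 0: s→t (+1), pos 1: h→o (+7), pos 2: e→f (+1), pos 3: l→s (+7) — repeating every 2. A repeating key of period 2 is used — shifts +1, +7 over and over.
Reversing it on elglba: e−1=d, l−7=e, g−1=f, l−7=e, b−1=a, a−7=t.

defeat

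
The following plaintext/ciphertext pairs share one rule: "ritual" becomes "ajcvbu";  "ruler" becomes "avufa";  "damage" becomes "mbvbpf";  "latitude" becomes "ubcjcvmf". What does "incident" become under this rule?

jwljmfwc

The shift depends on letter class: consonant r→a is +9, but vowel i→j is +1. The rule splits by letter class: vowels +1, consonants +9.
On incident: i(vowel)+1=j, n(cons)+9=w, c(cons)+9=l, i(vowel)+1=j, d(cons)+9=m, e(vowel)+1=f, n(cons)+9=w, t(cons)+9=c.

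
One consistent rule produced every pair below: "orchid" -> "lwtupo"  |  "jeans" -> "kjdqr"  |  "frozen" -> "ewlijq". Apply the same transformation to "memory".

This is an affine cipher: with a=0,…,z=25, each position x becomes (21x+3) mod 26.
Applying it to memory: m(12)→21·12+3≡21=v; e(4)→21·4+3≡9=j; m(12)→21·12+3≡21=v; o(14)→21·14+3≡11=l; r(17)→21·17+3≡22=w; y(24)→21·24+3≡13=n (all mod 26).

vjvlwn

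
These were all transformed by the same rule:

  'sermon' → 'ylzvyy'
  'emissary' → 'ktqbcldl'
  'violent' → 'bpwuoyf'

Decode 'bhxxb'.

vapor

In sermon: s→y is +6, e→l is +7, r→z is +8, m→v is +9 — the shift increases by 1 each position. Letter i (0-indexed) is shifted by i+6, so successive shifts are 6, 7, 8, ….
Decoding bhxxb: b−6=v, h−7=a, x−8=p, x−9=o, b−10=r.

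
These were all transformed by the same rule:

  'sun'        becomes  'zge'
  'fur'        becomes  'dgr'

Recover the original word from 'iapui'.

The output letters match the input read backwards, each shifted +12: sun reversed is nus. Two steps: reverse the string, then apply a Caesar shift of +12.
Decoding iapui: shift back: i−12=w, a−12=o, p−12=d, u−12=i, i−12=w → wodiw; then reverse → widow.

widow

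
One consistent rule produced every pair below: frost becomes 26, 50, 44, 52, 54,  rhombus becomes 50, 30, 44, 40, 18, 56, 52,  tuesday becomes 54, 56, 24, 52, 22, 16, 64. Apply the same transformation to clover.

f(#6)→26 and r(#18)→50: differences scale by 2, so n = 2·pos + 14. Each letter becomes 2×(its alphabet position, a=1..z=26) + 14.
On clover: c=3→20, l=12→38, o=15→44, v=22→58, e=5→24, r=18→50.

20, 38, 44, 58, 24, 50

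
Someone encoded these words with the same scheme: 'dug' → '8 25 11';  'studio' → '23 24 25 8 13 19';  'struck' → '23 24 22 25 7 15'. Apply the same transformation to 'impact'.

d is letter #4 and maps to 8: an offset of 4. Each letter is replaced by its alphabet position (a=1..z=26) + 4.
On impact: i=9→13, m=13→17, p=16→20, a=1→5, c=3→7, t=20→24.

13 17 20 5 7 24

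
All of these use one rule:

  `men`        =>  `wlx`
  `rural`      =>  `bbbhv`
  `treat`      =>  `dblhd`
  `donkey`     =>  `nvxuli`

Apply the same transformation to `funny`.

pbxxi

The rule splits by letter class: vowels +7, consonants +10.
On funny: f(cons)+10=p, u(vowel)+7=b, n(cons)+10=x, n(cons)+10=x, y(cons)+10=i.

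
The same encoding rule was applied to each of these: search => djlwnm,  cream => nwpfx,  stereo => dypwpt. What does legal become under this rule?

wjrfw

A repeating key of period 2 is used — shifts +11, +5 over and over.
Applying it to legal: l+11=w, e+5=j, g+11=r, a+5=f, l+11=w.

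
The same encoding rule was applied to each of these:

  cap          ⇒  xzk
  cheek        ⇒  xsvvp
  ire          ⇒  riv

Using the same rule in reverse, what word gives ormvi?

Letters are reflected about the middle of the alphabet (position → 25−position): Atbash.
Reversing it on ormvi: o↔l, r↔i, m↔n, v↔e, i↔r.

liner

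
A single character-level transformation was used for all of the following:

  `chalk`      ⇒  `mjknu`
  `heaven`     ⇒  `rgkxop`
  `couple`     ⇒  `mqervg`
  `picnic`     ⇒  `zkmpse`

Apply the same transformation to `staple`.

Shifts by position in chalk: pos 0: c→m (+10), pos 1: h→j (+2), pos 2: a→k (+10), pos 3: l→n (+2) — repeating every 2. The shifts repeat in a cycle of length 2: positions 0,1,… shift by +10, +2, then the pattern repeats.
Applying it to staple: s+10=c, t+2=v, a+10=k, p+2=r, l+10=v, e+2=g.

cvkrvg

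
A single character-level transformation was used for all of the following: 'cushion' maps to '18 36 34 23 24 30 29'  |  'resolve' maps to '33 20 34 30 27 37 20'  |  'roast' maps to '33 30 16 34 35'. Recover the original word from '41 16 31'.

zap

Each letter is replaced by its alphabet position (a=1..z=26) + 15.
Decoding 41 16 31: 41→(41−15)÷1=26=z, 16→(16−15)÷1=1=a, 31→(31−15)÷1=16=p.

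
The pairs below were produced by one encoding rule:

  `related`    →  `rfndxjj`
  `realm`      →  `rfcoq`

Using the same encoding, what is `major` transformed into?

mblrv

In related: r→r is +0, e→f is +1, l→n is +2, a→d is +3 — the shift increases by 1 each position. Each letter shifts forward by its position index (0, 1, 2, …) — the shift grows by one for each successive letter.
For major: m+0=m, a+1=b, j+2=l, o+3=r, r+4=v.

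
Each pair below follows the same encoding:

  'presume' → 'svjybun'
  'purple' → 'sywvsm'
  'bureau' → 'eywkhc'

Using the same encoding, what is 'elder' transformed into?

In presume: p→s is +3, r→v is +4, e→j is +5, s→y is +6 — the shift increases by 1 each position. Each letter shifts forward by (position + 3), i.e. 3, 4, 5, … — the shift grows by one for each successive letter.
On elder: e+3=h, l+4=p, d+5=i, e+6=k, r+7=y.

hpiky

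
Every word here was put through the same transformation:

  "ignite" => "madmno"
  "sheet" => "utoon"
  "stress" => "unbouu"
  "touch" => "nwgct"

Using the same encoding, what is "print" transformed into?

i(8)→m(12) and g(6)→a(0) fit y≡19x+16 (mod 26); the inverse of 19 mod 26 is 11. Treating letters as 0–25, the rule is x ↦ 19x + 16 (mod 26).
On print: p(15)→19·15+16≡15=p; r(17)→19·17+16≡1=b; i(8)→19·8+16≡12=m; n(13)→19·13+16≡3=d; t(19)→19·19+16≡13=n (all mod 26).

pbmdn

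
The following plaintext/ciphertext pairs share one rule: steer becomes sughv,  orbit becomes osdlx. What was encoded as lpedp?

Each letter shifts forward by its position index (0, 1, 2, …) — the shift grows by one for each successive letter.
Reversing it on lpedp: l−0=l, p−1=o, e−2=c, d−3=a, p−4=l.

local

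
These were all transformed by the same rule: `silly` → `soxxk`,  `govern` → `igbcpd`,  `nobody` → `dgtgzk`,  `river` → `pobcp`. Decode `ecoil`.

weigh

s(18)→s(18) and i(8)→o(14) fit y≡3x+16 (mod 26); the inverse of 3 mod 26 is 9. Each letter's alphabet position (a=0..z=25) is mapped through 3·x+16 mod 26 — an affine cipher.
Decoding ecoil: e(4)→9·(4−16)≡22=w; c(2)→9·(2−16)≡4=e; o(14)→9·(14−16)≡8=i; i(8)→9·(8−16)≡6=g; l(11)→9·(11−16)≡7=h (all mod 26).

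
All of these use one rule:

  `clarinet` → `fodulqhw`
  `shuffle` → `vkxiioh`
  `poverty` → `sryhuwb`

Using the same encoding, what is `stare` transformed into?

Compare letters: c→f is +3, l→o is +3, a→d is +3 — a constant shift. Each letter is shifted forward by 3 in the alphabet (a Caesar shift of +3).
On stare: s+3=v, t+3=w, a+3=d, r+3=u, e+3=h.

vwduh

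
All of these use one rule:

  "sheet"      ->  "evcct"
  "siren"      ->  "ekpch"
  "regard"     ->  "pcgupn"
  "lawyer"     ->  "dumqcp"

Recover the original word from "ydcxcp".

clever

This is an affine cipher: with a=0,…,z=25, each position x becomes (15x+20) mod 26.
Decoding ydcxcp: y(24)→7·(24−20)≡2=c; d(3)→7·(3−20)≡11=l; c(2)→7·(2−20)≡4=e; x(23)→7·(23−20)≡21=v; c(2)→7·(2−20)≡4=e; p(15)→7·(15−20)≡17=r (all mod 26).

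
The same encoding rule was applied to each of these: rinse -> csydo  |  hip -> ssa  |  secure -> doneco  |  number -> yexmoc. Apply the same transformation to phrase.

asckdo

The shift depends on letter class: consonant r→c is +11, but vowel i→s is +10. Two shifts are in play — +10 for a/e/i/o/u, +11 for every other letter.
Applying it to phrase: p(cons)+11=a, h(cons)+11=s, r(cons)+11=c, a(vowel)+10=k, s(cons)+11=d, e(vowel)+10=o.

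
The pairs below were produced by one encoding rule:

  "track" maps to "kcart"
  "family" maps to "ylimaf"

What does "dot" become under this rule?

The output letters match the input read backwards: track reversed is kcart. It's just the letters in reverse order.
For dot: reverse → tod.

tod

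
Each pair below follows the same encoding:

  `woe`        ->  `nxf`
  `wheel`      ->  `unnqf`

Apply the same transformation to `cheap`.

The output letters match the input read backwards, each shifted +9: woe reversed is eow. The word is reversed, then every letter is shifted forward by 9.
On cheap: reverse → paehc; then shift: p+9=y, a+9=j, e+9=n, h+9=q, c+9=l.

yjnql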